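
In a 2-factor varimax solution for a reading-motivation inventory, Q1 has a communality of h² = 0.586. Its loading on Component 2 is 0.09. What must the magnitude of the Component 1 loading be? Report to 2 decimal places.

0.76

Under orthogonal rotation h² = Σλ², so λ_Component 1² = h² − (0.0081) = 0.586 − 0.0081 = 0.5779.
|λ| = √0.5779 = 0.7602.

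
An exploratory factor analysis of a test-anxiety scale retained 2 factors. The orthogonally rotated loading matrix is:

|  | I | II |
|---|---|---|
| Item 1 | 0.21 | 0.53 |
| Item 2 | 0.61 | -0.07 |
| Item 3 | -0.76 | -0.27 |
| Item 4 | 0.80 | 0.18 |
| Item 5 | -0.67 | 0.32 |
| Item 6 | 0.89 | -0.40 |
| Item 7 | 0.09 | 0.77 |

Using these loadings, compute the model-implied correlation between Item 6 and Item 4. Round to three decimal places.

r̂ = Σ λ_i·λ_j across factors = (0.89)(0.80) + (-0.40)(0.18)
  = +0.7120 -0.0720 = 0.6400

0.640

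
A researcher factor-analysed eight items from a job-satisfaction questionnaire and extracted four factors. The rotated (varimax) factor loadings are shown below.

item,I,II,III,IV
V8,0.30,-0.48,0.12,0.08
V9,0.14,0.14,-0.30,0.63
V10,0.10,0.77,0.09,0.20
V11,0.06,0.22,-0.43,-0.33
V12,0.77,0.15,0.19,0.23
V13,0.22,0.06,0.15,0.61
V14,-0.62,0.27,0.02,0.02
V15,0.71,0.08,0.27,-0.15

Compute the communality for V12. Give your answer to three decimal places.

0.704

h² = 0.77² + 0.15² + 0.19² + 0.23² = 0.5929 + 0.0225 + 0.0361 + 0.0529 = 0.7044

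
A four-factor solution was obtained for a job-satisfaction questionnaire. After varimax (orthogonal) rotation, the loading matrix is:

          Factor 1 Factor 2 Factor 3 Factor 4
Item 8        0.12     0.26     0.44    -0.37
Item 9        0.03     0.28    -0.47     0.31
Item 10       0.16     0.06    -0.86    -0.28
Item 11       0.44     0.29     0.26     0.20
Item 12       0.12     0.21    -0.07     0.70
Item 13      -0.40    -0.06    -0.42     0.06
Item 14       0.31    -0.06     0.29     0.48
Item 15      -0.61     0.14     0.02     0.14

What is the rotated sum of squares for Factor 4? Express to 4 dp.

1.0950

SS loadings for Factor 4 = (-0.37)² + 0.31² + (-0.28)² + 0.20² + 0.70² + 0.06² + 0.48² + 0.14² = 0.1369 + 0.0961 + 0.0784 + 0.0400 + 0.4900 + 0.0036 + 0.2304 + 0.0196 = 1.0950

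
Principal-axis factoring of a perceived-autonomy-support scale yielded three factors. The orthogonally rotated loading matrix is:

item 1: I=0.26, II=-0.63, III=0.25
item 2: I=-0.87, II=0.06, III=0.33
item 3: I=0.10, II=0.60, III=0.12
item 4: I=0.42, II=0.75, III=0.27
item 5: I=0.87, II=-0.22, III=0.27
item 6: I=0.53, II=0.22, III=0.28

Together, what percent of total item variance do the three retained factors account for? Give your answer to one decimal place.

Communalities: 0.5270, 0.8694, 0.3844, 0.8118, 0.8782, 0.4077; Σh² = 3.8785.
Total variance with 6 standardized items is 6, so the solution explains 3.8785/6 = 0.6464 = 64.64%.

64.6%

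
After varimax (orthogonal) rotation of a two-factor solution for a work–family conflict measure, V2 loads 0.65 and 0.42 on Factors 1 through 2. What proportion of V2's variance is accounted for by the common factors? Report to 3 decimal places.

0.599

h² = 0.65² + 0.42² = 0.4225 + 0.1764 = 0.5989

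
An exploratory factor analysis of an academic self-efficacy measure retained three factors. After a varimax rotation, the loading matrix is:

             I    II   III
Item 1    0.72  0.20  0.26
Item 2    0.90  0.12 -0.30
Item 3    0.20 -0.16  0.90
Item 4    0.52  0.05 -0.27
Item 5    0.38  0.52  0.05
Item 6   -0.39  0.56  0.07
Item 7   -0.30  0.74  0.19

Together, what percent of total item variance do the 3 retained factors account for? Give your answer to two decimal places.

Communalities: 0.6260, 0.9144, 0.8756, 0.3458, 0.4173, 0.4706, 0.6737; Σh² = 4.3234.
Total variance with 7 standardized items is 7, so the solution explains 4.3234/7 = 0.6176 = 61.76%.

61.76%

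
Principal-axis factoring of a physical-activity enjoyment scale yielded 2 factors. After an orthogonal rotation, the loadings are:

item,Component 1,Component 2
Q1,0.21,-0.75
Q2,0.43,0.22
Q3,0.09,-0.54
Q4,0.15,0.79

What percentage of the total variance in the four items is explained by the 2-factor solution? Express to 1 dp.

44.7%

SS loadings by factor: 0.2596, 1.5266; total = 1.7862.
Total variance with 4 standardized items is 4, so the solution explains 1.7862/4 = 0.4466 = 44.66%.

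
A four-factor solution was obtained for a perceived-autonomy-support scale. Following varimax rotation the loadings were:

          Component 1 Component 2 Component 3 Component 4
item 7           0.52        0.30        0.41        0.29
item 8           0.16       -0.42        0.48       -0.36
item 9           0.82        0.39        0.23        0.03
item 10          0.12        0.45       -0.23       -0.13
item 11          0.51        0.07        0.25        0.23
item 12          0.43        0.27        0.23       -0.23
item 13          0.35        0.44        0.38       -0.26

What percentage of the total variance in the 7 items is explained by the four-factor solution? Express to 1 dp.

51.6%

SS loadings by factor: 1.5503, 0.8924, 0.7641, 0.4049; total = 3.6117.
Total variance with 7 standardized items is 7, so the solution explains 3.6117/7 = 0.5160 = 51.60%.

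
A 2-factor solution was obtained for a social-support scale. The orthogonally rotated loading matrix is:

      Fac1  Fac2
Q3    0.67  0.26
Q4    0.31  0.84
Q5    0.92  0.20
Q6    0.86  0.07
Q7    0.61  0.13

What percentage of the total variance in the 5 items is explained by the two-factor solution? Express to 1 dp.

66.8%

Communalities: 0.5165, 0.8017, 0.8864, 0.7445, 0.3890; Σh² = 3.3381.
Total variance with 5 standardized items is 5, so the solution explains 3.3381/5 = 0.6676 = 66.76%.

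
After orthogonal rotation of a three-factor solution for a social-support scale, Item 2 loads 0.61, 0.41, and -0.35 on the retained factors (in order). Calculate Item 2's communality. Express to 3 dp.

h² = 0.61² + 0.41² + (-0.35)² = 0.3721 + 0.1681 + 0.1225 = 0.6627

0.663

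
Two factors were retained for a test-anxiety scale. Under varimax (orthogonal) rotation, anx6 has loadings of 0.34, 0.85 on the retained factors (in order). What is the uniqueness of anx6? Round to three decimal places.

0.162

h² = 0.34² + 0.85² = 0.1156 + 0.7225 = 0.8381
Uniqueness u² = 1 − h² = 1 − 0.8381 = 0.1619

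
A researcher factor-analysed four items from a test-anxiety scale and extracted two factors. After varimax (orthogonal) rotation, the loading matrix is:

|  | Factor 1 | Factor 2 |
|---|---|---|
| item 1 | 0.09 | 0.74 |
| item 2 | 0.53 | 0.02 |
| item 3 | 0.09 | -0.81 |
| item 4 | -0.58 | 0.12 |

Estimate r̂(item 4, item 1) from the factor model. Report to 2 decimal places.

r̂ = Σ λ_i·λ_j across factors = (-0.58)(0.09) + (0.12)(0.74)
  = -0.0522 +0.0888 = 0.0366

0.04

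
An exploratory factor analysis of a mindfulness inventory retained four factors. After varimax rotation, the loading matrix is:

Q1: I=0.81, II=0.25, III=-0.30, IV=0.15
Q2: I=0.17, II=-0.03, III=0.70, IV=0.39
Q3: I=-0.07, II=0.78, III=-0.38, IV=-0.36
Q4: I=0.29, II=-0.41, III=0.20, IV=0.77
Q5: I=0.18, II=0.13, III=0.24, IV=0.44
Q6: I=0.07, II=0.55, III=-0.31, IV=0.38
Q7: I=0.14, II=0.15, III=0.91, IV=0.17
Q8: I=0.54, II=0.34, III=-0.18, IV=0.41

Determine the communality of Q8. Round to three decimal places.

h² = 0.54² + 0.34² + (-0.18)² + 0.41² = 0.2916 + 0.1156 + 0.0324 + 0.1681 = 0.6077

0.608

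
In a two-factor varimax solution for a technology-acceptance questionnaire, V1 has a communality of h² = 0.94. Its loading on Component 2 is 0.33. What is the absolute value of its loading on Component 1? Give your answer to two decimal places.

0.91

Under orthogonal rotation h² = Σλ², so λ_Component 1² = h² − (0.1089) = 0.94 − 0.1089 = 0.8311.
|λ| = √0.8311 = 0.9116.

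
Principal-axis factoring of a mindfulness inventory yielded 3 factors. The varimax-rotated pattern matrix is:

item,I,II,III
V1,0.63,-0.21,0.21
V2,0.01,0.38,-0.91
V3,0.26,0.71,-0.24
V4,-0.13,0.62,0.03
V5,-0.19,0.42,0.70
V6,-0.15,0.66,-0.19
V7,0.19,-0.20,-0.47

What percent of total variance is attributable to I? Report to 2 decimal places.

SS loadings for I = 0.63² + 0.01² + 0.26² + (-0.13)² + (-0.19)² + (-0.15)² + 0.19² = 0.5762
With 7 standardized items, total variance = 7. Proportion = 0.5762/7 = 0.0823 → 8.23%.

8.23%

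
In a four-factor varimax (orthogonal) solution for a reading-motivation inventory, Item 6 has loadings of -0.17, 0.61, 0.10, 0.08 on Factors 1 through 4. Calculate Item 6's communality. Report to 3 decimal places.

0.417

h² = (-0.17)² + 0.61² + 0.10² + 0.08² = 0.0289 + 0.3721 + 0.0100 + 0.0064 = 0.4174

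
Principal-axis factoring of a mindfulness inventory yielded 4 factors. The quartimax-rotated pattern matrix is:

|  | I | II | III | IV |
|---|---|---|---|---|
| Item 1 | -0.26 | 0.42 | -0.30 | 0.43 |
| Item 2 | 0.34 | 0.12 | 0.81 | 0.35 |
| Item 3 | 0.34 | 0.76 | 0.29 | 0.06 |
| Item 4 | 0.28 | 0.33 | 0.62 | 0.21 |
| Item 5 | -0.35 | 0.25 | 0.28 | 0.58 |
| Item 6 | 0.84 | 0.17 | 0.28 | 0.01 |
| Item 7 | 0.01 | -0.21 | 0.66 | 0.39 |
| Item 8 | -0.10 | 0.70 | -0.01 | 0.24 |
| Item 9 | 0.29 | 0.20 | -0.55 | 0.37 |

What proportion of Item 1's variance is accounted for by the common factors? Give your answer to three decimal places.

0.519

h² = (-0.26)² + 0.42² + (-0.30)² + 0.43² = 0.0676 + 0.1764 + 0.0900 + 0.1849 = 0.5189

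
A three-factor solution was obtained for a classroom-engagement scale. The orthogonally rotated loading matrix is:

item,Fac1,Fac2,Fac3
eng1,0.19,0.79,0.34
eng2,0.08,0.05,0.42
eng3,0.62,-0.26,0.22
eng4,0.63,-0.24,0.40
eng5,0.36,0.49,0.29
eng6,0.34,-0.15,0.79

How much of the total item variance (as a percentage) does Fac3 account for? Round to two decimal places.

SS loadings for Fac3 = 0.34² + 0.42² + 0.22² + 0.40² + 0.29² + 0.79² = 1.2086
With 6 standardized items, total variance = 6. Proportion = 1.2086/6 = 0.2014 → 20.14%.

20.14%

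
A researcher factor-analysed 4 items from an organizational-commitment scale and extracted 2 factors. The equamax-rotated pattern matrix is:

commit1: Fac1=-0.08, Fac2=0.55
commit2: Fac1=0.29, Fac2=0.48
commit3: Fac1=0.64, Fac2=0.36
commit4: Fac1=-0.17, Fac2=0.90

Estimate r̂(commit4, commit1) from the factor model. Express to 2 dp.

0.51

r̂ = Σ λ_i·λ_j across factors = (-0.17)(-0.08) + (0.90)(0.55)
  = +0.0136 +0.4950 = 0.5086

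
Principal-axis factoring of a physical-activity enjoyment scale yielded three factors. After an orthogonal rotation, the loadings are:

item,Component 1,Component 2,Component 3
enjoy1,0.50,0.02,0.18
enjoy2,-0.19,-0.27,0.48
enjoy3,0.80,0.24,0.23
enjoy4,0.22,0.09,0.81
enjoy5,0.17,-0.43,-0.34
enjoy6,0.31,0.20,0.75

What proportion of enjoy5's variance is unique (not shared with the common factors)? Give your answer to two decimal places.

0.67

h² = 0.17² + (-0.43)² + (-0.34)² = 0.0289 + 0.1849 + 0.1156 = 0.3294
Uniqueness u² = 1 − h² = 1 − 0.3294 = 0.6706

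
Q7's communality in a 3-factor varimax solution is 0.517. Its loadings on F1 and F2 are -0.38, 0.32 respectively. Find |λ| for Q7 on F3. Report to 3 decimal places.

0.520

Under orthogonal rotation h² = Σλ², so λ_F3² = h² − (0.2468) = 0.517 − 0.2468 = 0.2702.
|λ| = √0.2702 = 0.5198.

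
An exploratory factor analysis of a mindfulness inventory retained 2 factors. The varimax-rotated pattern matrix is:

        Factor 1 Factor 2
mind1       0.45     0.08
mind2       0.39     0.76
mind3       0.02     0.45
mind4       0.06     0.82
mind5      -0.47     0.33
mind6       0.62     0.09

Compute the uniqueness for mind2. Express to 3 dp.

h² = 0.39² + 0.76² = 0.1521 + 0.5776 = 0.7297
Uniqueness u² = 1 − h² = 1 − 0.7297 = 0.2703

0.270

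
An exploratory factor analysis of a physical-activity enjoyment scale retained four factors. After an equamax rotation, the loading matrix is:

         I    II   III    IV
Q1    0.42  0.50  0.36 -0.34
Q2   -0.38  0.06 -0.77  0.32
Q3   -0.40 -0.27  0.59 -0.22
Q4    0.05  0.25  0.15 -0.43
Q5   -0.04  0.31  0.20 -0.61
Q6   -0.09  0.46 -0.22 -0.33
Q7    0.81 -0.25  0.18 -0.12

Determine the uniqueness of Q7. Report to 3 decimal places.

0.235

h² = 0.81² + (-0.25)² + 0.18² + (-0.12)² = 0.6561 + 0.0625 + 0.0324 + 0.0144 = 0.7654
Uniqueness u² = 1 − h² = 1 − 0.7654 = 0.2346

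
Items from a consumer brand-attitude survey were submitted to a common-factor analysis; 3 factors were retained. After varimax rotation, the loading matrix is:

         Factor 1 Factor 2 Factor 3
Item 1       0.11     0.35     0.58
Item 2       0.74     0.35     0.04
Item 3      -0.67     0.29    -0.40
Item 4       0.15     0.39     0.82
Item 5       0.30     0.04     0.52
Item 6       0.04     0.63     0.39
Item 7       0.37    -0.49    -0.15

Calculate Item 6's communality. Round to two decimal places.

0.55

h² = 0.04² + 0.63² + 0.39² = 0.0016 + 0.3969 + 0.1521 = 0.5506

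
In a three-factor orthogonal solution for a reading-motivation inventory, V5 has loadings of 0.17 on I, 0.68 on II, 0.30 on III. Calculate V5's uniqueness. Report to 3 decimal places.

h² = 0.17² + 0.68² + 0.30² = 0.0289 + 0.4624 + 0.0900 = 0.5813
Uniqueness u² = 1 − h² = 1 − 0.5813 = 0.4187

0.419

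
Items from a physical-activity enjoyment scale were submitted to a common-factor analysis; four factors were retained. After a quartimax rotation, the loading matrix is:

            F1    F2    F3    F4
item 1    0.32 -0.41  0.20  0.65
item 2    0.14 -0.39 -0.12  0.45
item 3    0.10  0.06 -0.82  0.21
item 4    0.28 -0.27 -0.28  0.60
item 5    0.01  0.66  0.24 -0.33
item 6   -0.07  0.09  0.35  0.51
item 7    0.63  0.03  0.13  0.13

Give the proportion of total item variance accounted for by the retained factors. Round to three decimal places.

Communalities: 0.7330, 0.3886, 0.7301, 0.5897, 0.6022, 0.3956, 0.4316; Σh² = 3.8708.
Total variance with 7 standardized items is 7, so the solution explains 3.8708/7 = 0.5530.

0.553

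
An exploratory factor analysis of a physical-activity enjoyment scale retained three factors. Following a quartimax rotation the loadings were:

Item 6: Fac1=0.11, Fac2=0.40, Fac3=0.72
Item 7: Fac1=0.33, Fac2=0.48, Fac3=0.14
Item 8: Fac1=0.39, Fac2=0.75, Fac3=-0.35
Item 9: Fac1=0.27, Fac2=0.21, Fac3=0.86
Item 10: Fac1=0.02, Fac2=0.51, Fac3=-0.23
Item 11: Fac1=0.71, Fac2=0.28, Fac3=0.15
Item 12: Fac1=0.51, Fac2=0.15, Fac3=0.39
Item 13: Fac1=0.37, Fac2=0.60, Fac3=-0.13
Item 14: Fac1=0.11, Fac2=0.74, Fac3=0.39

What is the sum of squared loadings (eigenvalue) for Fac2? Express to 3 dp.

2.266

SS loadings for Fac2 = 0.40² + 0.48² + 0.75² + 0.21² + 0.51² + 0.28² + 0.15² + 0.60² + 0.74² = 0.1600 + 0.2304 + 0.5625 + 0.0441 + 0.2601 + 0.0784 + 0.0225 + 0.3600 + 0.5476 = 2.2656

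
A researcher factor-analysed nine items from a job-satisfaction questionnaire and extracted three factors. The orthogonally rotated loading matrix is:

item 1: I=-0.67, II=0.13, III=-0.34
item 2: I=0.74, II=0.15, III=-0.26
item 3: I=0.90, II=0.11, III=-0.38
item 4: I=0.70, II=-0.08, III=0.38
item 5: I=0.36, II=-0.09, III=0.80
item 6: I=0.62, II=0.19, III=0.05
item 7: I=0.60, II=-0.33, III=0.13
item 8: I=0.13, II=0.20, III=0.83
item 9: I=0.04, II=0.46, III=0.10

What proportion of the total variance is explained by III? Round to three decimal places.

0.203

SS loadings for III = (-0.34)² + (-0.26)² + (-0.38)² + 0.38² + 0.80² + 0.05² + 0.13² + 0.83² + 0.10² = 1.8303
Proportion of variance = 1.8303 / 9 = 0.2034.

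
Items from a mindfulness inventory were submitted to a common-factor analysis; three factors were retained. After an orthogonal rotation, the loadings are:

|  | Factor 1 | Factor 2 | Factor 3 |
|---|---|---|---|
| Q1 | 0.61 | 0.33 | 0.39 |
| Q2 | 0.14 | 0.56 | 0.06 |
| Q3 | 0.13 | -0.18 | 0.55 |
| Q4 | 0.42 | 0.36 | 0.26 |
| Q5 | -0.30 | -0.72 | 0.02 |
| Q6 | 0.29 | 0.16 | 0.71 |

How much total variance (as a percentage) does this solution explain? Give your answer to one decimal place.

Communalities: 0.6331, 0.3368, 0.3518, 0.3736, 0.6088, 0.6138; Σh² = 2.9179.
Total variance with 6 standardized items is 6, so the solution explains 2.9179/6 = 0.4863 = 48.63%.

48.6%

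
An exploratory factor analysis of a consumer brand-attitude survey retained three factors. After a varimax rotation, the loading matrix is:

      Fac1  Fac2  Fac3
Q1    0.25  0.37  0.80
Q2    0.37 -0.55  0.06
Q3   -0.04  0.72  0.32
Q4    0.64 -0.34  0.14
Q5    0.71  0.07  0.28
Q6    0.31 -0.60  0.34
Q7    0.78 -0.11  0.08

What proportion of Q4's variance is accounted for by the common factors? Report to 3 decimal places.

h² = 0.64² + (-0.34)² + 0.14² = 0.4096 + 0.1156 + 0.0196 = 0.5448

0.545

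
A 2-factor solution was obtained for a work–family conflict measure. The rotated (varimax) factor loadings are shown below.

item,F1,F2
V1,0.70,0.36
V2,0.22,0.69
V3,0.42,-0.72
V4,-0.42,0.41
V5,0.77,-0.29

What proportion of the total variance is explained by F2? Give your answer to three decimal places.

SS loadings for F2 = 0.36² + 0.69² + (-0.72)² + 0.41² + (-0.29)² = 1.3763
Proportion of variance = 1.3763 / 5 = 0.2753.

0.275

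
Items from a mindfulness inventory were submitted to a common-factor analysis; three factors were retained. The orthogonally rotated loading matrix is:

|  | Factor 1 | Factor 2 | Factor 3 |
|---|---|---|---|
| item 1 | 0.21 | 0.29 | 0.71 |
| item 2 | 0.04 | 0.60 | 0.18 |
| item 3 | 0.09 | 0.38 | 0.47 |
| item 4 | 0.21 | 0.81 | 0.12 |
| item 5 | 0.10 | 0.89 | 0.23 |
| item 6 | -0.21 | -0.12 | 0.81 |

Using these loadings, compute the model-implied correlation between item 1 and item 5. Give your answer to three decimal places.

0.442

r̂ = Σ λ_i·λ_j across factors = (0.21)(0.10) + (0.29)(0.89) + (0.71)(0.23)
  = +0.0210 +0.2581 +0.1633 = 0.4424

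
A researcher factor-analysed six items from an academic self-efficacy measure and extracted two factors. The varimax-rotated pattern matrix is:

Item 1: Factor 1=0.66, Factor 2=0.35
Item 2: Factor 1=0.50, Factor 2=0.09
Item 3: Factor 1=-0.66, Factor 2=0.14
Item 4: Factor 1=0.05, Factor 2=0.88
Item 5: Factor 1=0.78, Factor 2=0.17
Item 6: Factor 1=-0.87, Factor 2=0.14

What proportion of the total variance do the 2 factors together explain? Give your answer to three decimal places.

SS loadings by factor: 2.4890, 0.9731; total = 3.4621.
Total variance with 6 standardized items is 6, so the solution explains 3.4621/6 = 0.5770.

0.577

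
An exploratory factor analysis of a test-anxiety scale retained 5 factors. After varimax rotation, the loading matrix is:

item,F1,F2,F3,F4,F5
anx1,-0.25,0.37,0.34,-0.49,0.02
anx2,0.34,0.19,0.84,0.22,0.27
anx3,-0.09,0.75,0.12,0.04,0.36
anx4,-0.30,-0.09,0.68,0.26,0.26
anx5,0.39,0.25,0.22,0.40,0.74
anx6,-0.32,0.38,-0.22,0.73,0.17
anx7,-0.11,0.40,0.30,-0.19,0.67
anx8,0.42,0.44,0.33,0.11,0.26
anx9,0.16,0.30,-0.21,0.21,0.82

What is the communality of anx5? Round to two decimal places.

0.97

h² = 0.39² + 0.25² + 0.22² + 0.40² + 0.74² = 0.1521 + 0.0625 + 0.0484 + 0.1600 + 0.5476 = 0.9706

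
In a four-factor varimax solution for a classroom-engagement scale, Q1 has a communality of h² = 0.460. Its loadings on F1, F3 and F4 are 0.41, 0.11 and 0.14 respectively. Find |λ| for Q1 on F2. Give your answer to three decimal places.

Under orthogonal rotation h² = Σλ², so λ_F2² = h² − (0.1998) = 0.460 − 0.1998 = 0.2602.
|λ| = √0.2602 = 0.5101.

0.510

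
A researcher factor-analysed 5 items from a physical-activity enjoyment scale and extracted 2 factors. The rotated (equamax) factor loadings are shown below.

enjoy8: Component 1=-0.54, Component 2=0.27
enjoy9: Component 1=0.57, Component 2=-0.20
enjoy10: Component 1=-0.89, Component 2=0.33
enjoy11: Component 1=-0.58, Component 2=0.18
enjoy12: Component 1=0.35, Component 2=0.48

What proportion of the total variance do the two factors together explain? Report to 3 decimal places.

Communalities: 0.3645, 0.3649, 0.9010, 0.3688, 0.3529; Σh² = 2.3521.
Total variance with 5 standardized items is 5, so the solution explains 2.3521/5 = 0.4704.

0.470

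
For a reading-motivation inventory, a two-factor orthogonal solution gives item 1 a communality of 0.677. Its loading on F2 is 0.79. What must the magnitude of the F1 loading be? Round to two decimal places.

0.23

Under orthogonal rotation h² = Σλ², so λ_F1² = h² − (0.6241) = 0.677 − 0.6241 = 0.0529.
|λ| = √0.0529 = 0.2300.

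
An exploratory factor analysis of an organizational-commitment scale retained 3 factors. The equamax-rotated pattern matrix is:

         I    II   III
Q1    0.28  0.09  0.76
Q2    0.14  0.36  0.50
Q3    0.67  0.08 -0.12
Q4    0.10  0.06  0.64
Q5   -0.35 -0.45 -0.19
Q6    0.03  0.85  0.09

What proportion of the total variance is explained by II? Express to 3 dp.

SS loadings for II = 0.09² + 0.36² + 0.08² + 0.06² + (-0.45)² + 0.85² = 1.0727
Proportion of variance = 1.0727 / 6 = 0.1788.

0.179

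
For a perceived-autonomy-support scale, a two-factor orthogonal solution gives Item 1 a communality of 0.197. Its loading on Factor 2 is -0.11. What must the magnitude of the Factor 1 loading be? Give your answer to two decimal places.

Under orthogonal rotation h² = Σλ², so λ_Factor 1² = h² − (0.0121) = 0.197 − 0.0121 = 0.1849.
|λ| = √0.1849 = 0.4300.

0.43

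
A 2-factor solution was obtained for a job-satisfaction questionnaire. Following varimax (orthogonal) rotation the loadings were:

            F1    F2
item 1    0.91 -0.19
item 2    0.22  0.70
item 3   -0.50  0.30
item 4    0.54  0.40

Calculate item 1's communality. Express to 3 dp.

h² = 0.91² + (-0.19)² = 0.8281 + 0.0361 = 0.8642

0.864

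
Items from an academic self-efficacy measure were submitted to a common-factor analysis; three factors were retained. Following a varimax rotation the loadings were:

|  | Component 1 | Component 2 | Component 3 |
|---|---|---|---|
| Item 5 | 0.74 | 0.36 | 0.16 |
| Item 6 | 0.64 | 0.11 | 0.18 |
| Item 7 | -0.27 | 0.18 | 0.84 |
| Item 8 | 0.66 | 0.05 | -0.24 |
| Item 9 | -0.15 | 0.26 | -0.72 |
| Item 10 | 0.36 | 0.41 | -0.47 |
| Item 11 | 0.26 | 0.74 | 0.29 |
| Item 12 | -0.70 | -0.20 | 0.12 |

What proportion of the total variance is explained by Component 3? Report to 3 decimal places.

0.207

SS loadings for Component 3 = 0.16² + 0.18² + 0.84² + (-0.24)² + (-0.72)² + (-0.47)² + 0.29² + 0.12² = 1.6590
Proportion of variance = 1.6590 / 8 = 0.2074.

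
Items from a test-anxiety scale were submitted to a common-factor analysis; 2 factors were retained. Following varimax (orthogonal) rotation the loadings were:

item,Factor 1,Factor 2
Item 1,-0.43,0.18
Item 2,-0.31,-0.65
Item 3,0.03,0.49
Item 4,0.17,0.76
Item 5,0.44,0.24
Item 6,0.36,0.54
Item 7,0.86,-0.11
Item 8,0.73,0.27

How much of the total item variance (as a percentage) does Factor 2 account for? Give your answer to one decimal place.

21.3%

SS loadings for Factor 2 = 0.18² + (-0.65)² + 0.49² + 0.76² + 0.24² + 0.54² + (-0.11)² + 0.27² = 1.7068
With 8 standardized items, total variance = 8. Proportion = 1.7068/8 = 0.2134 → 21.34%.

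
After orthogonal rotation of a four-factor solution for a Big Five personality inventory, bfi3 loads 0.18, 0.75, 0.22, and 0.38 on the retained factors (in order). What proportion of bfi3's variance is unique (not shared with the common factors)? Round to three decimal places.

h² = 0.18² + 0.75² + 0.22² + 0.38² = 0.0324 + 0.5625 + 0.0484 + 0.1444 = 0.7877
Uniqueness u² = 1 − h² = 1 − 0.7877 = 0.2123

0.212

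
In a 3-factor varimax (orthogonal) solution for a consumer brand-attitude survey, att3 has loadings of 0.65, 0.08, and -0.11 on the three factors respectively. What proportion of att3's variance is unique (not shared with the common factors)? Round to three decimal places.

h² = 0.65² + 0.08² + (-0.11)² = 0.4225 + 0.0064 + 0.0121 = 0.4410
Uniqueness u² = 1 − h² = 1 − 0.4410 = 0.5590

0.559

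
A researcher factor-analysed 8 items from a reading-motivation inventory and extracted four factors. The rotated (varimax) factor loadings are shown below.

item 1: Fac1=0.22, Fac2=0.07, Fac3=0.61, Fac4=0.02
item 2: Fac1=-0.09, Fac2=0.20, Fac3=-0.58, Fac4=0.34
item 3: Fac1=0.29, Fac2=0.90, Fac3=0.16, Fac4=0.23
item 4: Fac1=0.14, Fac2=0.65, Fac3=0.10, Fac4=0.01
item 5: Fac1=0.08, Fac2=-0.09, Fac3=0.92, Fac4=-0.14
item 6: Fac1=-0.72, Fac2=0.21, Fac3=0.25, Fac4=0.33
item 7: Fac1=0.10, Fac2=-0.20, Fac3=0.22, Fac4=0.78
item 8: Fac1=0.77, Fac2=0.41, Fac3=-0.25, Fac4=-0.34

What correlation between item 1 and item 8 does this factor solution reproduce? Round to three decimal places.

0.039

r̂ = Σ λ_i·λ_j across factors = (0.22)(0.77) + (0.07)(0.41) + (0.61)(-0.25) + (0.02)(-0.34)
  = +0.1694 +0.0287 -0.1525 -0.0068 = 0.0388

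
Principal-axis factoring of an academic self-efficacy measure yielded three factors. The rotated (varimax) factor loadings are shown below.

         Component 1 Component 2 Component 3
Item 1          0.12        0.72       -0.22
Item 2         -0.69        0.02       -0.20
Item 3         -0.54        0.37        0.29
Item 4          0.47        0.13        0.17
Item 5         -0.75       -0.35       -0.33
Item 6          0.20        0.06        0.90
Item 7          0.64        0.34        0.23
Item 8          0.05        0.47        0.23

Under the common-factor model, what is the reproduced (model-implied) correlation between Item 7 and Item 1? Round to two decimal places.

0.27

r̂ = Σ λ_i·λ_j across factors = (0.64)(0.12) + (0.34)(0.72) + (0.23)(-0.22)
  = +0.0768 +0.2448 -0.0506 = 0.2710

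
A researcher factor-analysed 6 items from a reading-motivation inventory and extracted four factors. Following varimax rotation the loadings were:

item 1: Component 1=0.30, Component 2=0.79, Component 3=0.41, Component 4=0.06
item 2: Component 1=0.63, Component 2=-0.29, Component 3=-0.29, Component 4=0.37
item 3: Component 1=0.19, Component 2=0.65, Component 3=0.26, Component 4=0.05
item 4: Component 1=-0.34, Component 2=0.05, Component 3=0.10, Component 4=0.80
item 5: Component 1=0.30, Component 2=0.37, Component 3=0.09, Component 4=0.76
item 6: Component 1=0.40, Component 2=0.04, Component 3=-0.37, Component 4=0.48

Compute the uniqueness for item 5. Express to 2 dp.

0.19

h² = 0.30² + 0.37² + 0.09² + 0.76² = 0.0900 + 0.1369 + 0.0081 + 0.5776 = 0.8126
Uniqueness u² = 1 − h² = 1 − 0.8126 = 0.1874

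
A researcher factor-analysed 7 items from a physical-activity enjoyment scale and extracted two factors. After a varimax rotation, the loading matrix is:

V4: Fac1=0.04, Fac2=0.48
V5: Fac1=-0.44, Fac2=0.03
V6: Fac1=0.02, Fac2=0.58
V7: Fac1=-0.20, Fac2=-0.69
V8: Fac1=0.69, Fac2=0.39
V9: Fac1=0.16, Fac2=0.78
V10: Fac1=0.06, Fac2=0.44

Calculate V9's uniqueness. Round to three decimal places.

0.366

h² = 0.16² + 0.78² = 0.0256 + 0.6084 = 0.6340
Uniqueness u² = 1 − h² = 1 − 0.6340 = 0.3660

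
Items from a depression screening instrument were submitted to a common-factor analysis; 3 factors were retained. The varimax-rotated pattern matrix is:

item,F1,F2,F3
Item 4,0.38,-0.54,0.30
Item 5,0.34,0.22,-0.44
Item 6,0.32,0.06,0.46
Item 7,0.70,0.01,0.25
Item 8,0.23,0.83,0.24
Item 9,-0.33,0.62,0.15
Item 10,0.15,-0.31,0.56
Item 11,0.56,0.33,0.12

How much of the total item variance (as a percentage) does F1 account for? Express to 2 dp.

16.88%

SS loadings for F1 = 0.38² + 0.34² + 0.32² + 0.70² + 0.23² + (-0.33)² + 0.15² + 0.56² = 1.3503
With 8 standardized items, total variance = 8. Proportion = 1.3503/8 = 0.1688 → 16.88%.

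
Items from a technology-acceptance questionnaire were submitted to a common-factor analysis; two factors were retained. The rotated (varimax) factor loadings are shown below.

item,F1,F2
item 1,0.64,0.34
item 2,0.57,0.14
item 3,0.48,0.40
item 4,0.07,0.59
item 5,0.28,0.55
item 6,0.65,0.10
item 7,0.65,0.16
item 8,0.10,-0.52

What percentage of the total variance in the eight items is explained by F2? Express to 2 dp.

SS loadings for F2 = 0.34² + 0.14² + 0.40² + 0.59² + 0.55² + 0.10² + 0.16² + (-0.52)² = 1.2518
With 8 standardized items, total variance = 8. Proportion = 1.2518/8 = 0.1565 → 15.65%.

15.65%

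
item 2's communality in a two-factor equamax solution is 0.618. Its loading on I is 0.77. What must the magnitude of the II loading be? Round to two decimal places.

Under orthogonal rotation h² = Σλ², so λ_II² = h² − (0.5929) = 0.618 − 0.5929 = 0.0251.
|λ| = √0.0251 = 0.1584.

0.16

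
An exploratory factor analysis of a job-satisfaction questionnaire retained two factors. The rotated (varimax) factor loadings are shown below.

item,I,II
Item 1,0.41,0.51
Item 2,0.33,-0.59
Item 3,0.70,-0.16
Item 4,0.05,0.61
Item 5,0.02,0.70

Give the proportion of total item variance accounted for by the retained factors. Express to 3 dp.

0.453

SS loadings by factor: 0.7699, 1.4959; total = 2.2658.
Total variance with 5 standardized items is 5, so the solution explains 2.2658/5 = 0.4532.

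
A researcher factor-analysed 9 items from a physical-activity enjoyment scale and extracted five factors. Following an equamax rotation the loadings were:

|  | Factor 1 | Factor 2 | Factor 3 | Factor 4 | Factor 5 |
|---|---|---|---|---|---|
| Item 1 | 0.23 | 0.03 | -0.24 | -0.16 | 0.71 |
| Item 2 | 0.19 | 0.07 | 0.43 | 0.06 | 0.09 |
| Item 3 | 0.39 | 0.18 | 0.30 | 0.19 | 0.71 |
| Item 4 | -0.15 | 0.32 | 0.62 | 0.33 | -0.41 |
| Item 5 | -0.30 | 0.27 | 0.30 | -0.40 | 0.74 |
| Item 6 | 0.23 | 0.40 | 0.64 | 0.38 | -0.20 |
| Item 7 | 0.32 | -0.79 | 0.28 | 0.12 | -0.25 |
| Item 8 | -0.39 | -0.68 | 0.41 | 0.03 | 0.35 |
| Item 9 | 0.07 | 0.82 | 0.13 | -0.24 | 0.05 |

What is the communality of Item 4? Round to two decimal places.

h² = (-0.15)² + 0.32² + 0.62² + 0.33² + (-0.41)² = 0.0225 + 0.1024 + 0.3844 + 0.1089 + 0.1681 = 0.7863

0.79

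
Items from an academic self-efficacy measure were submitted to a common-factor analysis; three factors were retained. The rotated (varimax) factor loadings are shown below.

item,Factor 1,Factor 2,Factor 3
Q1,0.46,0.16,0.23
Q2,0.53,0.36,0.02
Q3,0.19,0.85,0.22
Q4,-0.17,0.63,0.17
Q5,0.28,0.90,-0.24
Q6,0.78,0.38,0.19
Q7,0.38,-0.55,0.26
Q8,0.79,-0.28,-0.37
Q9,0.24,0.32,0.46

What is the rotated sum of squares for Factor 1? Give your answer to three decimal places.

SS loadings for Factor 1 = 0.46² + 0.53² + 0.19² + (-0.17)² + 0.28² + 0.78² + 0.38² + 0.79² + 0.24² = 0.2116 + 0.2809 + 0.0361 + 0.0289 + 0.0784 + 0.6084 + 0.1444 + 0.6241 + 0.0576 = 2.0704

2.070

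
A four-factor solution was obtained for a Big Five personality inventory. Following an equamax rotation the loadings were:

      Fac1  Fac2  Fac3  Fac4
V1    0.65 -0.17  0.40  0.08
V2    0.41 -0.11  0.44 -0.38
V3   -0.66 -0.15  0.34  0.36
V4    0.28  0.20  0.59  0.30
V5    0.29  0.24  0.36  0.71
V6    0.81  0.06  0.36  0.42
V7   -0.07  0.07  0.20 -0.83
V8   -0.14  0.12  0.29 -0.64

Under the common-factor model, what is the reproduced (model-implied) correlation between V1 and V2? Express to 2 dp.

r̂ = Σ λ_i·λ_j across factors = (0.65)(0.41) + (-0.17)(-0.11) + (0.40)(0.44) + (0.08)(-0.38)
  = +0.2665 +0.0187 +0.1760 -0.0304 = 0.4308

0.43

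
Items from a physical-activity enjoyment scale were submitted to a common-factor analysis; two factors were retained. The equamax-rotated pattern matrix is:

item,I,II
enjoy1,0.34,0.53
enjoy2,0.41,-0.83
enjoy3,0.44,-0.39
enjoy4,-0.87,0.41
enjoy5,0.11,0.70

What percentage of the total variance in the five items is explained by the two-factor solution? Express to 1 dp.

SS loadings by factor: 1.2463, 1.7800; total = 3.0263.
Total variance with 5 standardized items is 5, so the solution explains 3.0263/5 = 0.6053 = 60.53%.

60.5%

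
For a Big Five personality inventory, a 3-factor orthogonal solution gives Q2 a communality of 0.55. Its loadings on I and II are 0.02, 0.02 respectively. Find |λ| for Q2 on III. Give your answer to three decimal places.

Under orthogonal rotation h² = Σλ², so λ_III² = h² − (0.0008) = 0.55 − 0.0008 = 0.5492.
|λ| = √0.5492 = 0.7411.

0.741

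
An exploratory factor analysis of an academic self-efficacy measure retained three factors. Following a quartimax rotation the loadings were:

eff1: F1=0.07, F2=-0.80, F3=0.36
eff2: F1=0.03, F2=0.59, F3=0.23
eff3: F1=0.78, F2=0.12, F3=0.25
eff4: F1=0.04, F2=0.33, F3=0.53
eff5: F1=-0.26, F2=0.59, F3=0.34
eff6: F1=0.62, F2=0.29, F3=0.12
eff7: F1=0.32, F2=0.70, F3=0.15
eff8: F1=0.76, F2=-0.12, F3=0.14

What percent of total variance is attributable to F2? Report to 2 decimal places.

25.60%

SS loadings for F2 = (-0.80)² + 0.59² + 0.12² + 0.33² + 0.59² + 0.29² + 0.70² + (-0.12)² = 2.0480
With 8 standardized items, total variance = 8. Proportion = 2.0480/8 = 0.2560 → 25.60%.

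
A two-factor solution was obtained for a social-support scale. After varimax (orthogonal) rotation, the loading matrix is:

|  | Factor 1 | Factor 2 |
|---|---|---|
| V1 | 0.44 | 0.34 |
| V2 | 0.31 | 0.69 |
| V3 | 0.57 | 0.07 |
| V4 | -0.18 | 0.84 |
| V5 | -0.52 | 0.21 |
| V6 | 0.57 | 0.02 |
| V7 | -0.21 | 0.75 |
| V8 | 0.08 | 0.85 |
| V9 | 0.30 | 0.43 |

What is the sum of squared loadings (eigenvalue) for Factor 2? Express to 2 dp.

SS loadings for Factor 2 = 0.34² + 0.69² + 0.07² + 0.84² + 0.21² + 0.02² + 0.75² + 0.85² + 0.43² = 0.1156 + 0.4761 + 0.0049 + 0.7056 + 0.0441 + 0.0004 + 0.5625 + 0.7225 + 0.1849 = 2.8166

2.82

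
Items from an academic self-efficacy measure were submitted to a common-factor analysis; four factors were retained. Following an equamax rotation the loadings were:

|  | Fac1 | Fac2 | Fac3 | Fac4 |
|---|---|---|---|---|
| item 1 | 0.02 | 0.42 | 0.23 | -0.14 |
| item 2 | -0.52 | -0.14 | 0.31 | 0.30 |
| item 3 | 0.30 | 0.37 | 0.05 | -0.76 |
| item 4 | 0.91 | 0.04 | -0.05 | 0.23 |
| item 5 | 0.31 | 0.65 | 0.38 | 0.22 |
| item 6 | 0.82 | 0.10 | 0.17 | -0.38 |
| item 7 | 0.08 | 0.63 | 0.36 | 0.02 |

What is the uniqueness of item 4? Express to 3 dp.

0.115

h² = 0.91² + 0.04² + (-0.05)² + 0.23² = 0.8281 + 0.0016 + 0.0025 + 0.0529 = 0.8851
Uniqueness u² = 1 − h² = 1 − 0.8851 = 0.1149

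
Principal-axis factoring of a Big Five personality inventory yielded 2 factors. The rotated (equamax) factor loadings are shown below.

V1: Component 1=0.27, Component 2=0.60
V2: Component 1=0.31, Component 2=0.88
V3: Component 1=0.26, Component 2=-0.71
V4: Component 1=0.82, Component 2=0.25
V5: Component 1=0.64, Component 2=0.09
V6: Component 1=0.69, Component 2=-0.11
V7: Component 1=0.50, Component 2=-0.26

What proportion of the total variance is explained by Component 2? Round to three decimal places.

0.256

SS loadings for Component 2 = 0.60² + 0.88² + (-0.71)² + 0.25² + 0.09² + (-0.11)² + (-0.26)² = 1.7888
Proportion of variance = 1.7888 / 7 = 0.2555.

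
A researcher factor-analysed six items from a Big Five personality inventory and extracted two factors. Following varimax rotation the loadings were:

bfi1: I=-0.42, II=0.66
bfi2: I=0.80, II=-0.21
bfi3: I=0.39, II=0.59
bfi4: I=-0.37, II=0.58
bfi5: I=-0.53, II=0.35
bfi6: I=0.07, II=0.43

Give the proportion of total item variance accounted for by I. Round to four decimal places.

0.2319

SS loadings for I = (-0.42)² + 0.80² + 0.39² + (-0.37)² + (-0.53)² + 0.07² = 1.3912
Proportion of variance = 1.3912 / 6 = 0.2319.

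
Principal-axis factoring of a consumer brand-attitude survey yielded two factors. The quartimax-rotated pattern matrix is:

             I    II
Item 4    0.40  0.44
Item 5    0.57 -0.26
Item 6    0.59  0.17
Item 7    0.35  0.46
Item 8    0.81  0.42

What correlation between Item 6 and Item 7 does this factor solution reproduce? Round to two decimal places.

r̂ = Σ λ_i·λ_j across factors = (0.59)(0.35) + (0.17)(0.46)
  = +0.2065 +0.0782 = 0.2847

0.28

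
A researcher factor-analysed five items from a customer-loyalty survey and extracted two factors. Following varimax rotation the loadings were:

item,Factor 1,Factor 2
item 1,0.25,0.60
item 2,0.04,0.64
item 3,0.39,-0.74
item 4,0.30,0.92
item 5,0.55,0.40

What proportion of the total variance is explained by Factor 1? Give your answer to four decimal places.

SS loadings for Factor 1 = 0.25² + 0.04² + 0.39² + 0.30² + 0.55² = 0.6087
Proportion of variance = 0.6087 / 5 = 0.1217.

0.1217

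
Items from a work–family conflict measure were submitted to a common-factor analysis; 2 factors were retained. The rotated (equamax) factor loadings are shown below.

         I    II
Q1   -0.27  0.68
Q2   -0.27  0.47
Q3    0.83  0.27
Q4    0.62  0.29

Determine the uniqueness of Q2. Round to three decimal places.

0.706

h² = (-0.27)² + 0.47² = 0.0729 + 0.2209 = 0.2938
Uniqueness u² = 1 − h² = 1 − 0.2938 = 0.7062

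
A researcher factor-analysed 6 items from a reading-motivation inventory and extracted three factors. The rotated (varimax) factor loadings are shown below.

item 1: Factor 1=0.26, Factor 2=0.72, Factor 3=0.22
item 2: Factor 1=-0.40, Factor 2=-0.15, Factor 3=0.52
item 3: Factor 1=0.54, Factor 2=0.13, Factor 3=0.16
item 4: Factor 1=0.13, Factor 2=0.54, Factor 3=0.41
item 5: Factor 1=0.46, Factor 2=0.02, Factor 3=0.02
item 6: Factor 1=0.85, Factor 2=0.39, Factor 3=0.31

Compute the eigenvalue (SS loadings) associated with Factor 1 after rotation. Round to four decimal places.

1.4702

SS loadings for Factor 1 = 0.26² + (-0.40)² + 0.54² + 0.13² + 0.46² + 0.85² = 0.0676 + 0.1600 + 0.2916 + 0.0169 + 0.2116 + 0.7225 = 1.4702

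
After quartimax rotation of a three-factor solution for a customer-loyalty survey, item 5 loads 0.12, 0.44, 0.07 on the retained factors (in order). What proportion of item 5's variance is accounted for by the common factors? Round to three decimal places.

0.213

h² = 0.12² + 0.44² + 0.07² = 0.0144 + 0.1936 + 0.0049 = 0.2129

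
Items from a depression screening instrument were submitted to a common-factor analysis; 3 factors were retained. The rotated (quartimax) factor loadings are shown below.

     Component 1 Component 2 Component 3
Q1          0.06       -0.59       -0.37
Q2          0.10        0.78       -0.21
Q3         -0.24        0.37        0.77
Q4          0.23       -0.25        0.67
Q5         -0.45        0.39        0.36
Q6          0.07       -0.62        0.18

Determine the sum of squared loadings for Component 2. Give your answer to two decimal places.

1.69

SS loadings for Component 2 = (-0.59)² + 0.78² + 0.37² + (-0.25)² + 0.39² + (-0.62)² = 0.3481 + 0.6084 + 0.1369 + 0.0625 + 0.1521 + 0.3844 = 1.6924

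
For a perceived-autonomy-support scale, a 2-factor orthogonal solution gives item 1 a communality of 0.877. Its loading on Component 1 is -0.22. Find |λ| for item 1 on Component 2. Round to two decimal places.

Under orthogonal rotation h² = Σλ², so λ_Component 2² = h² − (0.0484) = 0.877 − 0.0484 = 0.8286.
|λ| = √0.8286 = 0.9103.

0.91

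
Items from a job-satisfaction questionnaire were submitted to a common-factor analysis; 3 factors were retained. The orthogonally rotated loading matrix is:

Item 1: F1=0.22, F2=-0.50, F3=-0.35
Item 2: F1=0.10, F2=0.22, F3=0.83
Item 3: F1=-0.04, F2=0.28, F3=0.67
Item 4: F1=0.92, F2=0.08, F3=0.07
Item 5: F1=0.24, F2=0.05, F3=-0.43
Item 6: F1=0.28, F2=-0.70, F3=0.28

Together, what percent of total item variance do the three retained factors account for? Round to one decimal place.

Communalities: 0.4209, 0.7473, 0.5289, 0.8577, 0.2450, 0.6468; Σh² = 3.4466.
Total variance with 6 standardized items is 6, so the solution explains 3.4466/6 = 0.5744 = 57.44%.

57.4%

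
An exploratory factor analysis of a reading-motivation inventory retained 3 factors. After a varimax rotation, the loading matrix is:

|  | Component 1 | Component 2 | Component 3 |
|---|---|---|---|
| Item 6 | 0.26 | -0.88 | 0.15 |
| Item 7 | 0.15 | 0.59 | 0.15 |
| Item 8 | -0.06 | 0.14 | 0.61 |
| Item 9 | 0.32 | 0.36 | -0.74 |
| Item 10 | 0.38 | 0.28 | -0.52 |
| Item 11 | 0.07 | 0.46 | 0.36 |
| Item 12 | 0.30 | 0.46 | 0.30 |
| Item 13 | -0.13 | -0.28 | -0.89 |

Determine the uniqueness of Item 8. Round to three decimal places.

h² = (-0.06)² + 0.14² + 0.61² = 0.0036 + 0.0196 + 0.3721 = 0.3953
Uniqueness u² = 1 − h² = 1 − 0.3953 = 0.6047

0.605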